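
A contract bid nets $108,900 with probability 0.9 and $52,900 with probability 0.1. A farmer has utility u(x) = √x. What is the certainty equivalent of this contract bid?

E[u] = 0.9·√108900 + 0.1·√52900 = 0.9·330 + 0.1·230 = 320
CE = (320)² = 102400

$102,400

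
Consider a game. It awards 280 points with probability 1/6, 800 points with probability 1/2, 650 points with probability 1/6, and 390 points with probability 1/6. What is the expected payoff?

620 points

EV = 1/6 × 280 + 1/2 × 800 + 1/6 × 650 + 1/6 × 390 = 46.6667 + 400 + 108.3333 + 65 = 620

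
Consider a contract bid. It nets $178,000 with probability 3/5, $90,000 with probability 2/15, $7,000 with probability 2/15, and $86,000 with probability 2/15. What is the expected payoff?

EV = 3/5 × 178000 + 2/15 × 90000 + 2/15 × 7000 + 2/15 × 86000 = 106800 + 12000 + 933.3333 + 11466.6667 = 131200

$131,200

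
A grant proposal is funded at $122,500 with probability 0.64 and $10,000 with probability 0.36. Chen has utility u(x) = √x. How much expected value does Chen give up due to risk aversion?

$14,400

E[u] = 0.64·√122500 + 0.36·√10000 = 0.64·350 + 0.36·100 = 260
CE = (260)² = 67600
Risk premium = EV − CE = 82000 − 67600 = 14400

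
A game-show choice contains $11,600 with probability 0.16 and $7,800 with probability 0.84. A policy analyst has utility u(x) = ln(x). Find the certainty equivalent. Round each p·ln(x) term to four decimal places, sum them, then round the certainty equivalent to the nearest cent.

$8,311.54

E[u] = 0.16·ln(11600) + 0.84·ln(7800) = 1.4974 + 7.5280 = 9.0254
CE = e^9.0254 ≈ 8311.54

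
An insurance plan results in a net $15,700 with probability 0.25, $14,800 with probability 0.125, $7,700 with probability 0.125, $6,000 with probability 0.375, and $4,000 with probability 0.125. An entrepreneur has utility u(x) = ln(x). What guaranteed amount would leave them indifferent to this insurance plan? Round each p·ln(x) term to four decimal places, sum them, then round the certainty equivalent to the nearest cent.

$8,378.30

E[u] = 0.25·ln(15700) + 0.125·ln(14800) + 0.125·ln(7700) + 0.375·ln(6000) + 0.125·ln(4000) = 2.4154 + 1.2003 + 1.1186 + 3.2623 + 1.0368 = 9.0334
CE = e^9.0334 ≈ 8378.30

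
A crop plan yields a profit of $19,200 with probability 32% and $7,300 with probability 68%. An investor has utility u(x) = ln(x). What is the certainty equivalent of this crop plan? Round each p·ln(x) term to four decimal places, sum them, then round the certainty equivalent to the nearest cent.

$9,947.73

E[u] = 0.32·ln(19200) + 0.68·ln(7300) = 3.1561 + 6.0490 = 9.2051
CE = e^9.2051 ≈ 9947.73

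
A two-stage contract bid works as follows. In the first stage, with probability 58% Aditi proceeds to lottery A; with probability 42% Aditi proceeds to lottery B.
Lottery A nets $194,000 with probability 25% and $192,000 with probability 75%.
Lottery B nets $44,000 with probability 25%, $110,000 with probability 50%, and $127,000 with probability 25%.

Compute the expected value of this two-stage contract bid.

$152,705

EV(A) = 0.25 × 194000 + 0.75 × 192000 = 48500 + 144000 = 192500
EV(B) = 0.25 × 44000 + 0.5 × 110000 + 0.25 × 127000 = 11000 + 55000 + 31750 = 97750
Overall = 0.58 × 192500 + 0.42 × 97750 = 111650 + 41055 = 152705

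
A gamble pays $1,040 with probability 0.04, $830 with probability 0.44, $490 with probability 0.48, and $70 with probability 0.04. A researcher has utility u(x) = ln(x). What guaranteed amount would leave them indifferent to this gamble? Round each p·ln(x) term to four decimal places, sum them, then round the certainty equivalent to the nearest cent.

$589.04

E[u] = 0.04·ln(1040) + 0.44·ln(830) + 0.48·ln(490) + 0.04·ln(70) = 0.2779 + 2.9574 + 2.9733 + 0.1699 = 6.3785
CE = e^6.3785 ≈ 589.04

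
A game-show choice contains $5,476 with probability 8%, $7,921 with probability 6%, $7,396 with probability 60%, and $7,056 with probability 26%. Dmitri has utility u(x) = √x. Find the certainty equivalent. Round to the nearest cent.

$7,174.09

E[u] = 0.08·√5476 + 0.06·√7921 + 0.6·√7396 + 0.26·√7056 = 0.08·74 + 0.06·89 + 0.6·86 + 0.26·84 = 84.7
CE = (84.7)² = 7174.09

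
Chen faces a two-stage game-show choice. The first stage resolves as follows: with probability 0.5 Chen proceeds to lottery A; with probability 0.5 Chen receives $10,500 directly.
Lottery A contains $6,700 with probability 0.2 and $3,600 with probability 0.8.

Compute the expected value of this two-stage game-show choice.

$7,360

EV(A) = 0.2 × 6700 + 0.8 × 3600 = 1340 + 2880 = 4220
Branch B: 10500 (certain)
Overall = 0.5 × 4220 + 0.5 × 10500 = 2110 + 5250 = 7360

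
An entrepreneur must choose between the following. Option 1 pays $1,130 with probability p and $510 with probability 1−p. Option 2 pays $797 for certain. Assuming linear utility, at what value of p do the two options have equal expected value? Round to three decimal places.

p = 0.463

p·1130 + (1−p)·510 = 797
620p + 510 = 797
p = (797 − 510) / 620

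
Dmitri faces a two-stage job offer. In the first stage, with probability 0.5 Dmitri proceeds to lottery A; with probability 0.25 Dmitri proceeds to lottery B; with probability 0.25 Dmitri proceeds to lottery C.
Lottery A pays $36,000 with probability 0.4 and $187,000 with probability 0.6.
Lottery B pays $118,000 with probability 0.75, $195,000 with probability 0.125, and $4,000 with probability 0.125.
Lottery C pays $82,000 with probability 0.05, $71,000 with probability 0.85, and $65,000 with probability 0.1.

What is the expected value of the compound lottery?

EV(A) = 0.4 × 36000 + 0.6 × 187000 = 14400 + 112200 = 126600
EV(B) = 0.75 × 118000 + 0.125 × 195000 + 0.125 × 4000 = 88500 + 24375 + 500 = 113375
EV(C) = 0.05 × 82000 + 0.85 × 71000 + 0.1 × 65000 = 4100 + 60350 + 6500 = 70950
Overall = 0.5 × 126600 + 0.25 × 113375 + 0.25 × 70950 = 63300 + 28343.75 + 17737.5 = 109381.25

$109,381.25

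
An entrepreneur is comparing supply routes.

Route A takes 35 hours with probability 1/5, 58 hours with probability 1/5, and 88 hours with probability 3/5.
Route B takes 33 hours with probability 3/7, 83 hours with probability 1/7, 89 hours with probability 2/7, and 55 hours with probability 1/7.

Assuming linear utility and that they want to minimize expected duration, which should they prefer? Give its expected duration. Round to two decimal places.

Route A = 1/5 × 35 + 1/5 × 58 + 3/5 × 88 = 7 + 11.6 + 52.8 = 71.4
Route B = 3/7 × 33 + 1/7 × 83 + 2/7 × 89 + 1/7 × 55 = 14.1429 + 11.8571 + 25.4286 + 7.8571 = 59.2857

Route B (59.29 hours)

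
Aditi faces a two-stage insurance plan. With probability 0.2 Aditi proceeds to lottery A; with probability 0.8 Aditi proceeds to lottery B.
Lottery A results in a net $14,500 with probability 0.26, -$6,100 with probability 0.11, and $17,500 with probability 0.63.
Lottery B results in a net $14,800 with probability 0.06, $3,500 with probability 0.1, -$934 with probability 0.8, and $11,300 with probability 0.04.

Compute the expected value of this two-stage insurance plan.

EV(A) = 0.26 × 14500 + 0.11 × (-6100) + 0.63 × 17500 = 3770 − 671 + 11025 = 14124
EV(B) = 0.06 × 14800 + 0.1 × 3500 + 0.8 × (-934) + 0.04 × 11300 = 888 + 350 − 747.2 + 452 = 942.8
Overall = 0.2 × 14124 + 0.8 × 942.8 = 2824.8 + 754.24 = 3579.04

$3,579.04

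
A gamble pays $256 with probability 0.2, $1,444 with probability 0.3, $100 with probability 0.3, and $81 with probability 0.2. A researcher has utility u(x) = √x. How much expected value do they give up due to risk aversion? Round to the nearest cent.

$154.24

E[u] = 0.2·√256 + 0.3·√1444 + 0.3·√100 + 0.2·√81 = 0.2·16 + 0.3·38 + 0.3·10 + 0.2·9 = 19.4
CE = (19.4)² = 376.36
Risk premium = EV − CE = 530.6 − 376.36 = 154.24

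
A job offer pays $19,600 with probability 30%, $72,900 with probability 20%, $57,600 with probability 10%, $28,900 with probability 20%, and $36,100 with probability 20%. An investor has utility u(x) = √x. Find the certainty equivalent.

$36,864

E[u] = 0.3·√19600 + 0.2·√72900 + 0.1·√57600 + 0.2·√28900 + 0.2·√36100 = 0.3·140 + 0.2·270 + 0.1·240 + 0.2·170 + 0.2·190 = 192
CE = (192)² = 36864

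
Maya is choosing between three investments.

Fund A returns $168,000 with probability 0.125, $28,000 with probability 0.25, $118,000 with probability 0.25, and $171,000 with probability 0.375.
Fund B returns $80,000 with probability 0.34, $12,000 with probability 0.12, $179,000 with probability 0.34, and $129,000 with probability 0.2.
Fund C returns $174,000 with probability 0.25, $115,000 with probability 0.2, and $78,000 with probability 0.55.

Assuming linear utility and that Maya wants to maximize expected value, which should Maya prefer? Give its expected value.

Fund A ($121,625)

Fund A = 0.125 × 168000 + 0.25 × 28000 + 0.25 × 118000 + 0.375 × 171000 = 21000 + 7000 + 29500 + 64125 = 121625
Fund B = 0.34 × 80000 + 0.12 × 12000 + 0.34 × 179000 + 0.2 × 129000 = 27200 + 1440 + 60860 + 25800 = 115300
Fund C = 0.25 × 174000 + 0.2 × 115000 + 0.55 × 78000 = 43500 + 23000 + 42900 = 109400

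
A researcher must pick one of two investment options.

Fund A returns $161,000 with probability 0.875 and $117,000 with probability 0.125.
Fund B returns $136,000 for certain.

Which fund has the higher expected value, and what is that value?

Fund A ($155,500)

Fund A = 0.875 × 161000 + 0.125 × 117000 = 140875 + 14625 = 155500
Fund B: 136000 (certain)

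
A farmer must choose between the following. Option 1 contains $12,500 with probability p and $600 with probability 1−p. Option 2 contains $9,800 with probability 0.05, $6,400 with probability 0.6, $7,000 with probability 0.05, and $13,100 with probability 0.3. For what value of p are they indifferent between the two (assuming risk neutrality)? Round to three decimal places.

p = 0.673

EV(Option 2) = 0.05 × 9800 + 0.6 × 6400 + 0.05 × 7000 + 0.3 × 13100 = 490 + 3840 + 350 + 3930 = 8610
p·12500 + (1−p)·600 = 8610
11900p + 600 = 8610
p = (8610 − 600) / 11900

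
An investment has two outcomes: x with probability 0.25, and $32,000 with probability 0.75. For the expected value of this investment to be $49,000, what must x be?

0.25·x + 0.75·32000 = 49000
0.25·x = 49000 − 24000 = 25000
x = 25000 / 0.25 = 100000

x = $100,000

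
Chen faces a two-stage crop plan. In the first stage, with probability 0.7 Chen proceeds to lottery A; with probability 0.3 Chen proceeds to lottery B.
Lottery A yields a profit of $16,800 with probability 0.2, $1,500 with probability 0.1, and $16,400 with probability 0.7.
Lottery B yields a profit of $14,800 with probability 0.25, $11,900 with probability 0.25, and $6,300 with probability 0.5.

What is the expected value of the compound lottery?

EV(A) = 0.2 × 16800 + 0.1 × 1500 + 0.7 × 16400 = 3360 + 150 + 11480 = 14990
EV(B) = 0.25 × 14800 + 0.25 × 11900 + 0.5 × 6300 = 3700 + 2975 + 3150 = 9825
Overall = 0.7 × 14990 + 0.3 × 9825 = 10493 + 2947.5 = 13440.5

$13,440.50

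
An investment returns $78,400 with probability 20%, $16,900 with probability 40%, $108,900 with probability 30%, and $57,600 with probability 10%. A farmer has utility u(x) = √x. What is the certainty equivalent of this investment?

E[u] = 0.2·√78400 + 0.4·√16900 + 0.3·√108900 + 0.1·√57600 = 0.2·280 + 0.4·130 + 0.3·330 + 0.1·240 = 231
CE = (231)² = 53361

$53,361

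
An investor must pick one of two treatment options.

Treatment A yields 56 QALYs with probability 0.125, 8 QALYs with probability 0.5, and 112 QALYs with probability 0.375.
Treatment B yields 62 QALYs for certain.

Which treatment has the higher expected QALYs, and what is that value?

Treatment A = 0.125 × 56 + 0.5 × 8 + 0.375 × 112 = 7 + 4 + 42 = 53
Treatment B: 62 (certain)

Treatment B (62 QALYs)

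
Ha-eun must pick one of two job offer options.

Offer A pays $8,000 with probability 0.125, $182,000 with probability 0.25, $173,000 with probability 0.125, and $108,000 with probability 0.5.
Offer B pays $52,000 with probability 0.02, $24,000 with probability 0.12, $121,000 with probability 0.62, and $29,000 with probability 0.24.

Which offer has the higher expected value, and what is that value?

Offer A ($122,125)

Offer A = 0.125 × 8000 + 0.25 × 182000 + 0.125 × 173000 + 0.5 × 108000 = 1000 + 45500 + 21625 + 54000 = 122125
Offer B = 0.02 × 52000 + 0.12 × 24000 + 0.62 × 121000 + 0.24 × 29000 = 1040 + 2880 + 75020 + 6960 = 85900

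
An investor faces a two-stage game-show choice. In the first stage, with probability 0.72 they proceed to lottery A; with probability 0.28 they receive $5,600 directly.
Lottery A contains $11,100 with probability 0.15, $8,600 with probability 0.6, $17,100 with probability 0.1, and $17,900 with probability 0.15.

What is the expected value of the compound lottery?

EV(A) = 0.15 × 11100 + 0.6 × 8600 + 0.1 × 17100 + 0.15 × 17900 = 1665 + 5160 + 1710 + 2685 = 11220
Branch B: 5600 (certain)
Overall = 0.72 × 11220 + 0.28 × 5600 = 8078.4 + 1568 = 9646.4

$9,646.40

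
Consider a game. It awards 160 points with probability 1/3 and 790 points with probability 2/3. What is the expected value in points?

580 points

EV = 1/3 × 160 + 2/3 × 790 = 53.3333 + 526.6667 = 580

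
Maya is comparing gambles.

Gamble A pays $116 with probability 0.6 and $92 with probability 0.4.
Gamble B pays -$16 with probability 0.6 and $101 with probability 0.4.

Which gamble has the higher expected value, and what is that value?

Gamble A ($106.40)

Gamble A = 0.6 × 116 + 0.4 × 92 = 69.6 + 36.8 = 106.4
Gamble B = 0.6 × (-16) + 0.4 × 101 = -9.6 + 40.4 = 30.8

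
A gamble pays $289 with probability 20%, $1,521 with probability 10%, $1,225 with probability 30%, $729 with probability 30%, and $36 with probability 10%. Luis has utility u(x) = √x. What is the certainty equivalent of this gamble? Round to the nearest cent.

$702.25

E[u] = 0.2·√289 + 0.1·√1521 + 0.3·√1225 + 0.3·√729 + 0.1·√36 = 0.2·17 + 0.1·39 + 0.3·35 + 0.3·27 + 0.1·6 = 26.5
CE = (26.5)² = 702.25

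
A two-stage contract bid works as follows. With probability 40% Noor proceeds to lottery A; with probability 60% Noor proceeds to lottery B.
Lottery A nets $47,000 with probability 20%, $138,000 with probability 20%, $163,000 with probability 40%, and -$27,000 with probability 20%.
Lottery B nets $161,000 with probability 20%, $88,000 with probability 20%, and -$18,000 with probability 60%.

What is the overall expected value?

EV(A) = 0.2 × 47000 + 0.2 × 138000 + 0.4 × 163000 + 0.2 × (-27000) = 9400 + 27600 + 65200 − 5400 = 96800
EV(B) = 0.2 × 161000 + 0.2 × 88000 + 0.6 × (-18000) = 32200 + 17600 − 10800 = 39000
Overall = 0.4 × 96800 + 0.6 × 39000 = 38720 + 23400 = 62120

$62,120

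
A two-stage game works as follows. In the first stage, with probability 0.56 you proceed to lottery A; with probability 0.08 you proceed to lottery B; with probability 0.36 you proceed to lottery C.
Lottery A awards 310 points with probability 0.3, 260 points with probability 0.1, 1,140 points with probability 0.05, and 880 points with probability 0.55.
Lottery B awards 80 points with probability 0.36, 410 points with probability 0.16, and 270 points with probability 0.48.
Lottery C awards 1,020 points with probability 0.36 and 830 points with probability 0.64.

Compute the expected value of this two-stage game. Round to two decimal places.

EV(A) = 0.3 × 310 + 0.1 × 260 + 0.05 × 1140 + 0.55 × 880 = 93 + 26 + 57 + 484 = 660
EV(B) = 0.36 × 80 + 0.16 × 410 + 0.48 × 270 = 28.8 + 65.6 + 129.6 = 224
EV(C) = 0.36 × 1020 + 0.64 × 830 = 367.2 + 531.2 = 898.4
Overall = 0.56 × 660 + 0.08 × 224 + 0.36 × 898.4 = 369.6 + 17.92 + 323.424 = 710.944

710.94 points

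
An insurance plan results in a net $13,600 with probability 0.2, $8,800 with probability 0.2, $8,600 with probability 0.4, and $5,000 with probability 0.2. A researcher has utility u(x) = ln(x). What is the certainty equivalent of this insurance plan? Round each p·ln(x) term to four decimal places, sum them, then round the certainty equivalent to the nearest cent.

E[u] = 0.2·ln(13600) + 0.2·ln(8800) + 0.4·ln(8600) + 0.2·ln(5000) = 1.9036 + 1.8165 + 3.6238 + 1.7034 = 9.0473
CE = e^9.0473 ≈ 8495.57

$8,495.57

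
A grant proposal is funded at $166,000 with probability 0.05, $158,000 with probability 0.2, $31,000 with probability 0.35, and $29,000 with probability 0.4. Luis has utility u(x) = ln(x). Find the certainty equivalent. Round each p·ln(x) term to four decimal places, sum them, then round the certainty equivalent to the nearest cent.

$45,465.09

E[u] = 0.05·ln(166000) + 0.2·ln(158000) + 0.35·ln(31000) + 0.4·ln(29000) = 0.6010 + 2.3941 + 3.6196 + 4.1100 = 10.7247
CE = e^10.7247 ≈ 45465.09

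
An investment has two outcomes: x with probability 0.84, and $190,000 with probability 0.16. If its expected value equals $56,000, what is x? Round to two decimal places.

0.84·x + 0.16·190000 = 56000
0.84·x = 56000 − 30400 = 25600
x = 25600 / 0.84 = 30476.1905

x = $30,476.19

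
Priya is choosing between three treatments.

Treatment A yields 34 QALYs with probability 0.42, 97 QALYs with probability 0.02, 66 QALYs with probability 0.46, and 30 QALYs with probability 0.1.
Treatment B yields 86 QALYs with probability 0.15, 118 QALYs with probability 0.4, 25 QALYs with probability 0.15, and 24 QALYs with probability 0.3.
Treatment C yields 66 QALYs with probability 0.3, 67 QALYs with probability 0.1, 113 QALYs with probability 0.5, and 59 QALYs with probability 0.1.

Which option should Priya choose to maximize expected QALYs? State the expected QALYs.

Treatment A = 0.42 × 34 + 0.02 × 97 + 0.46 × 66 + 0.1 × 30 = 14.28 + 1.94 + 30.36 + 3 = 49.58
Treatment B = 0.15 × 86 + 0.4 × 118 + 0.15 × 25 + 0.3 × 24 = 12.9 + 47.2 + 3.75 + 7.2 = 71.05
Treatment C = 0.3 × 66 + 0.1 × 67 + 0.5 × 113 + 0.1 × 59 = 19.8 + 6.7 + 56.5 + 5.9 = 88.9

Treatment C (88.9 QALYs)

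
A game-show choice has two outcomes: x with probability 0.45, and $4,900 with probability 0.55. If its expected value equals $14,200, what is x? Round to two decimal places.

x = $25,566.67

0.45·x + 0.55·4900 = 14200
0.45·x = 14200 − 2695 = 11505
x = 11505 / 0.45 = 25566.6667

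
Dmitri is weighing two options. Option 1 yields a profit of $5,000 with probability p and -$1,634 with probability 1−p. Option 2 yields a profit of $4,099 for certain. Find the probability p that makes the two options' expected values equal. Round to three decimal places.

p·5000 + (1−p)·(-1634) = 4099
6634p − 1634 = 4099
p = (4099 + 1634) / 6634

p = 0.864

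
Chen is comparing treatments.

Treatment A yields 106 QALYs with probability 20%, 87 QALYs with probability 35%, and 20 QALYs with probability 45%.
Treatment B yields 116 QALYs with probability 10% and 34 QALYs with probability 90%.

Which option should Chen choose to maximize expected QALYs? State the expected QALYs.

Treatment A (60.65 QALYs)

Treatment A = 0.2 × 106 + 0.35 × 87 + 0.45 × 20 = 21.2 + 30.45 + 9 = 60.65
Treatment B = 0.1 × 116 + 0.9 × 34 = 11.6 + 30.6 = 42.2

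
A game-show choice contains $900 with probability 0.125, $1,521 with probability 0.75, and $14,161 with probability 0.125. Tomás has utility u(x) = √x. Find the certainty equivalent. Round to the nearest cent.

E[u] = 0.125·√900 + 0.75·√1521 + 0.125·√14161 = 0.125·30 + 0.75·39 + 0.125·119 = 47.875
CE = (47.875)² = 2292.015625

$2,292.02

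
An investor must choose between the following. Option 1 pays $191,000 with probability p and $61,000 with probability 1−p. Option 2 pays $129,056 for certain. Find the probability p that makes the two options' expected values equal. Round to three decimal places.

p = 0.524

p·191000 + (1−p)·61000 = 129056
130000p + 61000 = 129056
p = (129056 − 61000) / 130000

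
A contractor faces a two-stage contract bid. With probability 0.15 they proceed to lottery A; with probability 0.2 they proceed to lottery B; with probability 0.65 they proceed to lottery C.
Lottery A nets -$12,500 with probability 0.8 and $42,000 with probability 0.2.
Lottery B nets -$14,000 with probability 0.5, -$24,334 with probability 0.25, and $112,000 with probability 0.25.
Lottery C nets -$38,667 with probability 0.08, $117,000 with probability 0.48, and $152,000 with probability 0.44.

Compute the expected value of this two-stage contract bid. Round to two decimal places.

$80,708.62

EV(A) = 0.8 × (-12500) + 0.2 × 42000 = -10000 + 8400 = -1600
EV(B) = 0.5 × (-14000) + 0.25 × (-24334) + 0.25 × 112000 = -7000 − 6083.5 + 28000 = 14916.5
EV(C) = 0.08 × (-38667) + 0.48 × 117000 + 0.44 × 152000 = -3093.36 + 56160 + 66880 = 119946.64
Overall = 0.15 × (-1600) + 0.2 × 14916.5 + 0.65 × 119946.64 = -240 + 2983.3 + 77965.316 = 80708.616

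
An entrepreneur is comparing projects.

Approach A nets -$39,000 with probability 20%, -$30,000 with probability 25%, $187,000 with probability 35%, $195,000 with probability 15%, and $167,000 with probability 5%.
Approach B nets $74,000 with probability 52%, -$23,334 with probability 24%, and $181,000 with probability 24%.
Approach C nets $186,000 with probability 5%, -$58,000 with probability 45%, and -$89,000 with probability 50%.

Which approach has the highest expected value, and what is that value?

Approach A ($87,750)

Approach A = 0.2 × (-39000) + 0.25 × (-30000) + 0.35 × 187000 + 0.15 × 195000 + 0.05 × 167000 = -7800 − 7500 + 65450 + 29250 + 8350 = 87750
Approach B = 0.52 × 74000 + 0.24 × (-23334) + 0.24 × 181000 = 38480 − 5600.16 + 43440 = 76319.84
Approach C = 0.05 × 186000 + 0.45 × (-58000) + 0.5 × (-89000) = 9300 − 26100 − 44500 = -61300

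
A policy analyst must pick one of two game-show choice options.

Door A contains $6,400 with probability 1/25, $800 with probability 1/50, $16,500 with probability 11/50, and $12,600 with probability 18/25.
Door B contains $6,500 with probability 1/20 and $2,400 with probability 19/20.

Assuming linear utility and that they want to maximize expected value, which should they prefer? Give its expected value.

Door A = 1/25 × 6400 + 1/50 × 800 + 11/50 × 16500 + 18/25 × 12600 = 256 + 16 + 3630 + 9072 = 12974
Door B = 1/20 × 6500 + 19/20 × 2400 = 325 + 2280 = 2605

Door A ($12,974)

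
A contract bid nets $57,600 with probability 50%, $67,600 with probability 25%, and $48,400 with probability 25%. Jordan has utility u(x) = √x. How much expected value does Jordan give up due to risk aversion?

E[u] = 0.5·√57600 + 0.25·√67600 + 0.25·√48400 = 0.5·240 + 0.25·260 + 0.25·220 = 240
CE = (240)² = 57600
Risk premium = EV − CE = 57800 − 57600 = 200

$200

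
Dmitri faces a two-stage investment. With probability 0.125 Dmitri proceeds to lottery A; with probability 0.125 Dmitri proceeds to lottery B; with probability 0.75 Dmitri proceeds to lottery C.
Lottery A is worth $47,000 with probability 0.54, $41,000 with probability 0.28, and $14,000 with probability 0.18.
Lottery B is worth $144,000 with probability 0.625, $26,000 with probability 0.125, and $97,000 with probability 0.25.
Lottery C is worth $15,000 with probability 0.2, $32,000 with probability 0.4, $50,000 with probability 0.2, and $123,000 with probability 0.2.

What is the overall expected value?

EV(A) = 0.54 × 47000 + 0.28 × 41000 + 0.18 × 14000 = 25380 + 11480 + 2520 = 39380
EV(B) = 0.625 × 144000 + 0.125 × 26000 + 0.25 × 97000 = 90000 + 3250 + 24250 = 117500
EV(C) = 0.2 × 15000 + 0.4 × 32000 + 0.2 × 50000 + 0.2 × 123000 = 3000 + 12800 + 10000 + 24600 = 50400
Overall = 0.125 × 39380 + 0.125 × 117500 + 0.75 × 50400 = 4922.5 + 14687.5 + 37800 = 57410

$57,410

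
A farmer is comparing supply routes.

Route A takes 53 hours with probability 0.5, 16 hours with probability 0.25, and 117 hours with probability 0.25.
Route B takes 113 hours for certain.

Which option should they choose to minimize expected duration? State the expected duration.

Route A (59.75 hours)

Route A = 0.5 × 53 + 0.25 × 16 + 0.25 × 117 = 26.5 + 4 + 29.25 = 59.75
Route B: 113 (certain)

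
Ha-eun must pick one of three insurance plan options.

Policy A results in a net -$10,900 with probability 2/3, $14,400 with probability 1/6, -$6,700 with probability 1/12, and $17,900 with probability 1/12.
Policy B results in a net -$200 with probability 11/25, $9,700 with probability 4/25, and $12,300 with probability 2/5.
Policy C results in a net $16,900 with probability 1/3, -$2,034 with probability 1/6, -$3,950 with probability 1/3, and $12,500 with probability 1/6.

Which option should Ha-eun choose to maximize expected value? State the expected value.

Policy B ($6,384)

Policy A = 2/3 × (-10900) + 1/6 × 14400 + 1/12 × (-6700) + 1/12 × 17900 = -7266.6667 + 2400 − 558.3333 + 1491.6667 = -3933.3333
Policy B = 11/25 × (-200) + 4/25 × 9700 + 2/5 × 12300 = -88 + 1552 + 4920 = 6384
Policy C = 1/3 × 16900 + 1/6 × (-2034) + 1/3 × (-3950) + 1/6 × 12500 = 5633.3333 − 339 − 1316.6667 + 2083.3333 = 6061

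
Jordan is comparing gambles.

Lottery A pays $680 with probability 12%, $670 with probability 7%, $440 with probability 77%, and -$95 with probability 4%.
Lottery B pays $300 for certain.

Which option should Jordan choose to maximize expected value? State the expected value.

Lottery A = 0.12 × 680 + 0.07 × 670 + 0.77 × 440 + 0.04 × (-95) = 81.6 + 46.9 + 338.8 − 3.8 = 463.5
Lottery B: 300 (certain)

Lottery A ($463.50)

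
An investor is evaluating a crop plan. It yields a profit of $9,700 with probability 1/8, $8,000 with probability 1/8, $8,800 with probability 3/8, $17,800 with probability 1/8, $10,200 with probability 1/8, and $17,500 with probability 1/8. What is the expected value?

$11,200

EV = 1/8 × 9700 + 1/8 × 8000 + 3/8 × 8800 + 1/8 × 17800 + 1/8 × 10200 + 1/8 × 17500 = 1212.5 + 1000 + 3300 + 2225 + 1275 + 2187.5 = 11200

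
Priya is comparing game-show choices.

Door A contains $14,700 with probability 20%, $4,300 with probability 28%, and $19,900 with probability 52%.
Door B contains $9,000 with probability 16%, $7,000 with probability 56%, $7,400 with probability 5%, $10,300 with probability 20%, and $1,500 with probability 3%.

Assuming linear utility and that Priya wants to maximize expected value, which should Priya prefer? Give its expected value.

Door A ($14,492)

Door A = 0.2 × 14700 + 0.28 × 4300 + 0.52 × 19900 = 2940 + 1204 + 10348 = 14492
Door B = 0.16 × 9000 + 0.56 × 7000 + 0.05 × 7400 + 0.2 × 10300 + 0.03 × 1500 = 1440 + 3920 + 370 + 2060 + 45 = 7835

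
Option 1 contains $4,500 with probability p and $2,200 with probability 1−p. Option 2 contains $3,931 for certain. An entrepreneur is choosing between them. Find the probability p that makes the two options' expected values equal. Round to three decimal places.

p·4500 + (1−p)·2200 = 3931
2300p + 2200 = 3931
p = (3931 − 2200) / 2300

p = 0.753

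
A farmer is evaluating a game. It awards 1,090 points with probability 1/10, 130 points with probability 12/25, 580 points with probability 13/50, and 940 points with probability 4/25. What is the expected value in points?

472.6 points

EV = 1/10 × 1090 + 12/25 × 130 + 13/50 × 580 + 4/25 × 940 = 109 + 62.4 + 150.8 + 150.4 = 472.6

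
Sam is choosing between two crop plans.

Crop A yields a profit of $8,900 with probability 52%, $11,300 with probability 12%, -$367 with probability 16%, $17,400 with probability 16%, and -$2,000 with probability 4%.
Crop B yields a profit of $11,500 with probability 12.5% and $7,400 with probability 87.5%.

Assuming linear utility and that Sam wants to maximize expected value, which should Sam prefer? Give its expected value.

Crop A ($8,629.28)

Crop A = 0.52 × 8900 + 0.12 × 11300 + 0.16 × (-367) + 0.16 × 17400 + 0.04 × (-2000) = 4628 + 1356 − 58.72 + 2784 − 80 = 8629.28
Crop B = 0.125 × 11500 + 0.875 × 7400 = 1437.5 + 6475 = 7912.5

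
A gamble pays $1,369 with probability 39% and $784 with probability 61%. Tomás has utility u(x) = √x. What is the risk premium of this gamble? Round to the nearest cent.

E[u] = 0.39·√1369 + 0.61·√784 = 0.39·37 + 0.61·28 = 31.51
CE = (31.51)² = 992.8801
Risk premium = EV − CE = 1012.15 − 992.8801 = 19.2699

$19.27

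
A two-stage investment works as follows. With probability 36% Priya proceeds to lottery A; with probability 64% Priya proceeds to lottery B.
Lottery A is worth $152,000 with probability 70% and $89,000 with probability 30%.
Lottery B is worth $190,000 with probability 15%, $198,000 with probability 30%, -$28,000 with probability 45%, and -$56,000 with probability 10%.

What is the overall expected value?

$92,524

EV(A) = 0.7 × 152000 + 0.3 × 89000 = 106400 + 26700 = 133100
EV(B) = 0.15 × 190000 + 0.3 × 198000 + 0.45 × (-28000) + 0.1 × (-56000) = 28500 + 59400 − 12600 − 5600 = 69700
Overall = 0.36 × 133100 + 0.64 × 69700 = 47916 + 44608 = 92524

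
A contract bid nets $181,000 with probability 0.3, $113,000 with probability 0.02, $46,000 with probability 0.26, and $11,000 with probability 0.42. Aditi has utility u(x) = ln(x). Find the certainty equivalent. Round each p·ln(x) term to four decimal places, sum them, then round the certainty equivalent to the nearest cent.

$38,735.04

E[u] = 0.3·ln(181000) + 0.02·ln(113000) + 0.26·ln(46000) + 0.42·ln(11000) = 3.6319 + 0.2327 + 2.7915 + 3.9084 = 10.5645
CE = e^10.5645 ≈ 38735.04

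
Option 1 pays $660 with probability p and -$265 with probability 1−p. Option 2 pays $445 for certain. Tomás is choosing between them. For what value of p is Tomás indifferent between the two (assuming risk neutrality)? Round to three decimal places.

p = 0.768

p·660 + (1−p)·(-265) = 445
925p − 265 = 445
p = (445 + 265) / 925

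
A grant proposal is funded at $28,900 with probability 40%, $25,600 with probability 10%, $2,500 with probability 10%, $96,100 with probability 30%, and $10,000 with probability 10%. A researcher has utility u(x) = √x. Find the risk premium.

$7,336

E[u] = 0.4·√28900 + 0.1·√25600 + 0.1·√2500 + 0.3·√96100 + 0.1·√10000 = 0.4·170 + 0.1·160 + 0.1·50 + 0.3·310 + 0.1·100 = 192
CE = (192)² = 36864
Risk premium = EV − CE = 44200 − 36864 = 7336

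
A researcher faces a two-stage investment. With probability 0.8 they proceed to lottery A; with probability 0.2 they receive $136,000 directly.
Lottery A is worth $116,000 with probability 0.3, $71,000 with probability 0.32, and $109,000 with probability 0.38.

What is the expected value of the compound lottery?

$106,352

EV(A) = 0.3 × 116000 + 0.32 × 71000 + 0.38 × 109000 = 34800 + 22720 + 41420 = 98940
Branch B: 136000 (certain)
Overall = 0.8 × 98940 + 0.2 × 136000 = 79152 + 27200 = 106352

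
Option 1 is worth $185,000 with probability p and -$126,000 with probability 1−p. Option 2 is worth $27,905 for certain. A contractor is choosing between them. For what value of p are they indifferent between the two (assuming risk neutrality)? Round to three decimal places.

p = 0.495

p·185000 + (1−p)·(-126000) = 27905
311000p − 126000 = 27905
p = (27905 + 126000) / 311000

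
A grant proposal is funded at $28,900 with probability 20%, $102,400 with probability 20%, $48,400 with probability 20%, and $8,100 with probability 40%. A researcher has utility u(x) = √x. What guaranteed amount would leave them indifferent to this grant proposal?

$31,684

E[u] = 0.2·√28900 + 0.2·√102400 + 0.2·√48400 + 0.4·√8100 = 0.2·170 + 0.2·320 + 0.2·220 + 0.4·90 = 178
CE = (178)² = 31684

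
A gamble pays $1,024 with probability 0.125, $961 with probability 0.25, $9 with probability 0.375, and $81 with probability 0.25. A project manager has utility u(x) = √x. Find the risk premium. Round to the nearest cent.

E[u] = 0.125·√1024 + 0.25·√961 + 0.375·√9 + 0.25·√81 = 0.125·32 + 0.25·31 + 0.375·3 + 0.25·9 = 15.125
CE = (15.125)² = 228.765625
Risk premium = EV − CE = 391.875 − 228.765625 = 163.109375

$163.11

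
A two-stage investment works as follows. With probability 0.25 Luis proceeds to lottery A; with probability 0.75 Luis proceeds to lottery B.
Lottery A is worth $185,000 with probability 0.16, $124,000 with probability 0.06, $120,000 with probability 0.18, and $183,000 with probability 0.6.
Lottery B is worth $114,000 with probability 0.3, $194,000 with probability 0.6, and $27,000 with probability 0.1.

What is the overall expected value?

EV(A) = 0.16 × 185000 + 0.06 × 124000 + 0.18 × 120000 + 0.6 × 183000 = 29600 + 7440 + 21600 + 109800 = 168440
EV(B) = 0.3 × 114000 + 0.6 × 194000 + 0.1 × 27000 = 34200 + 116400 + 2700 = 153300
Overall = 0.25 × 168440 + 0.75 × 153300 = 42110 + 114975 = 157085

$157,085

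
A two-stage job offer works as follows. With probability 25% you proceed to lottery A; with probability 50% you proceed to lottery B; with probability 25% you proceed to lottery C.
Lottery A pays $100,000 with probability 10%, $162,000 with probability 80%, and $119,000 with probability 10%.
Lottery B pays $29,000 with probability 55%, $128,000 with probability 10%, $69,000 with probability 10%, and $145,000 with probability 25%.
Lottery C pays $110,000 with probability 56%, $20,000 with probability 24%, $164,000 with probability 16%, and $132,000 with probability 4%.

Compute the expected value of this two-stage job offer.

$98,305

EV(A) = 0.1 × 100000 + 0.8 × 162000 + 0.1 × 119000 = 10000 + 129600 + 11900 = 151500
EV(B) = 0.55 × 29000 + 0.1 × 128000 + 0.1 × 69000 + 0.25 × 145000 = 15950 + 12800 + 6900 + 36250 = 71900
EV(C) = 0.56 × 110000 + 0.24 × 20000 + 0.16 × 164000 + 0.04 × 132000 = 61600 + 4800 + 26240 + 5280 = 97920
Overall = 0.25 × 151500 + 0.5 × 71900 + 0.25 × 97920 = 37875 + 35950 + 24480 = 98305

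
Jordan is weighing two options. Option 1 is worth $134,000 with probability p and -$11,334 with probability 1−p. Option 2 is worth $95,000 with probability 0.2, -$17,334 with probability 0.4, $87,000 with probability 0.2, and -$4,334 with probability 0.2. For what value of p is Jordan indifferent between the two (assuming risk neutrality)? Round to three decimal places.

p = 0.275

EV(Option 2) = 0.2 × 95000 + 0.4 × (-17334) + 0.2 × 87000 + 0.2 × (-4334) = 19000 − 6933.6 + 17400 − 866.8 = 28599.6
p·134000 + (1−p)·(-11334) = 28599.6
145334p − 11334 = 28599.6
p = (28599.6 + 11334) / 145334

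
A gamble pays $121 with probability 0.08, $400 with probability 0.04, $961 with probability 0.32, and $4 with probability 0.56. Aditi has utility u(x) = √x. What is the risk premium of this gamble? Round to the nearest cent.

E[u] = 0.08·√121 + 0.04·√400 + 0.32·√961 + 0.56·√4 = 0.08·11 + 0.04·20 + 0.32·31 + 0.56·2 = 12.72
CE = (12.72)² = 161.7984
Risk premium = EV − CE = 335.44 − 161.7984 = 173.6416

$173.64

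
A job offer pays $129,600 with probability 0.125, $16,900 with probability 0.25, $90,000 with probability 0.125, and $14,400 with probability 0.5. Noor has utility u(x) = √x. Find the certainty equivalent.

$30,625

E[u] = 0.125·√129600 + 0.25·√16900 + 0.125·√90000 + 0.5·√14400 = 0.125·360 + 0.25·130 + 0.125·300 + 0.5·120 = 175
CE = (175)² = 30625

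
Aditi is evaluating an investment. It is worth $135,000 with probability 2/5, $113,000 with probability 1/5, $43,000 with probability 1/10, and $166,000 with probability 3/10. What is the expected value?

$130,700

EV = 2/5 × 135000 + 1/5 × 113000 + 1/10 × 43000 + 3/10 × 166000 = 54000 + 22600 + 4300 + 49800 = 130700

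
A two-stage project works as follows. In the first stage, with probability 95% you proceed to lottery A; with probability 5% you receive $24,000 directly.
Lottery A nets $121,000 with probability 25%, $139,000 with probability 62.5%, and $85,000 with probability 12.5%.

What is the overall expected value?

EV(A) = 0.25 × 121000 + 0.625 × 139000 + 0.125 × 85000 = 30250 + 86875 + 10625 = 127750
Branch B: 24000 (certain)
Overall = 0.95 × 127750 + 0.05 × 24000 = 121362.5 + 1200 = 122562.5

$122,562.50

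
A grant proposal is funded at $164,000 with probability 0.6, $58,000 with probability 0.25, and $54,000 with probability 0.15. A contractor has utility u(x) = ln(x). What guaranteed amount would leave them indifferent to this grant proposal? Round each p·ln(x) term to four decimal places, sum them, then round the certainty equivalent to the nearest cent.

$107,055.21

E[u] = 0.6·ln(164000) + 0.25·ln(58000) + 0.15·ln(54000) = 7.2046 + 2.7420 + 1.6345 = 11.5811
CE = e^11.5811 ≈ 107055.21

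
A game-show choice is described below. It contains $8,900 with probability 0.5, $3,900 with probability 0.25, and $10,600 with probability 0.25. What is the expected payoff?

$8,075

EV = 0.5 × 8900 + 0.25 × 3900 + 0.25 × 10600 = 4450 + 975 + 2650 = 8075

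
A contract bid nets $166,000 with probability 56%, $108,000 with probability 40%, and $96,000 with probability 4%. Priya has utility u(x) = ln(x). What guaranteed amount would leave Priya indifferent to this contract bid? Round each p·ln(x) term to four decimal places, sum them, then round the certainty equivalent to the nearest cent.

E[u] = 0.56·ln(166000) + 0.4·ln(108000) + 0.04·ln(96000) = 6.7311 + 4.6360 + 0.4589 = 11.8260
CE = e^11.8260 ≈ 136762.35

$136,762.35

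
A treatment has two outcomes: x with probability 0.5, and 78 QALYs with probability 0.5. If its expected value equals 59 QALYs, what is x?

0.5·x + 0.5·78 = 59
0.5·x = 59 − 39 = 20
x = 20 / 0.5 = 40

x = 40 QALYs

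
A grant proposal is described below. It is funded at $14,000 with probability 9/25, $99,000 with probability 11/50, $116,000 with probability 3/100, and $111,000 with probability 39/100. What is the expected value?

$73,590

EV = 9/25 × 14000 + 11/50 × 99000 + 3/100 × 116000 + 39/100 × 111000 = 5040 + 21780 + 3480 + 43290 = 73590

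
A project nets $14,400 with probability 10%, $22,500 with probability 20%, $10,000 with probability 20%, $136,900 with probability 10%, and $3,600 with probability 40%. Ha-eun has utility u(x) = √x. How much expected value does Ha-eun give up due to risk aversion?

$7,941

E[u] = 0.1·√14400 + 0.2·√22500 + 0.2·√10000 + 0.1·√136900 + 0.4·√3600 = 0.1·120 + 0.2·150 + 0.2·100 + 0.1·370 + 0.4·60 = 123
CE = (123)² = 15129
Risk premium = EV − CE = 23070 − 15129 = 7941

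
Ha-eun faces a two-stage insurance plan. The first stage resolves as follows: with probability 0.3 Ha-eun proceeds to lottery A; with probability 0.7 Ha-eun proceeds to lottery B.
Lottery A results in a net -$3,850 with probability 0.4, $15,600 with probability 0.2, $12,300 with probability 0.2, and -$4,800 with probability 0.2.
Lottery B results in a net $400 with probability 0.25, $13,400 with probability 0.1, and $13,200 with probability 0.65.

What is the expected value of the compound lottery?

EV(A) = 0.4 × (-3850) + 0.2 × 15600 + 0.2 × 12300 + 0.2 × (-4800) = -1540 + 3120 + 2460 − 960 = 3080
EV(B) = 0.25 × 400 + 0.1 × 13400 + 0.65 × 13200 = 100 + 1340 + 8580 = 10020
Overall = 0.3 × 3080 + 0.7 × 10020 = 924 + 7014 = 7938

$7,938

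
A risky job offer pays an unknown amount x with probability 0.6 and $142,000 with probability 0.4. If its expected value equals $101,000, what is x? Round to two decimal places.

0.6·x + 0.4·142000 = 101000
0.6·x = 101000 − 56800 = 44200
x = 44200 / 0.6 = 73666.6667

x = $73,666.67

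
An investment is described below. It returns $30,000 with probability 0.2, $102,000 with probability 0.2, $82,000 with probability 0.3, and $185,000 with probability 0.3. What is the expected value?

$106,500

EV = 0.2 × 30000 + 0.2 × 102000 + 0.3 × 82000 + 0.3 × 185000 = 6000 + 20400 + 24600 + 55500 = 106500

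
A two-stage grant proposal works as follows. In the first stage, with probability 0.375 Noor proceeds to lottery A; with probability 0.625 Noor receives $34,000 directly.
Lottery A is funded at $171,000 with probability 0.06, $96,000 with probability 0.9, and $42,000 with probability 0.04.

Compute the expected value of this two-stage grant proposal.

$58,127.50

EV(A) = 0.06 × 171000 + 0.9 × 96000 + 0.04 × 42000 = 10260 + 86400 + 1680 = 98340
Branch B: 34000 (certain)
Overall = 0.375 × 98340 + 0.625 × 34000 = 36877.5 + 21250 = 58127.5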